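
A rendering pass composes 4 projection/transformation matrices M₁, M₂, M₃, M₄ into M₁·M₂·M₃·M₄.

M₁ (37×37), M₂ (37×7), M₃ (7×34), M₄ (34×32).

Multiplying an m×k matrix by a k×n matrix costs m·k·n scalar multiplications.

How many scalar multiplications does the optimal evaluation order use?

Adjacent pairs: M₁M₂ = 37·37·7 = 9583; M₂M₃ = 37·7·34 = 8806; M₃M₄ = 7·34·32 = 7616.
Length 3: M₁..M₃: k=1: 0+8806+37·37·34=55352; k=2: 9583+0+37·7·34=18389 → min 18389 | M₂..M₄: k=2: 0+7616+37·7·32=15904; k=3: 8806+0+37·34·32=49062 → min 15904.
Length 4: M₁..M₄: k=1: 0+15904+37·37·32=59712; k=2: 9583+7616+37·7·32=25487; k=3: 18389+0+37·34·32=58645 → min 25487.
Optimal order: ((M₁·M₂)·(M₃·M₄)) with cost 25487.

25487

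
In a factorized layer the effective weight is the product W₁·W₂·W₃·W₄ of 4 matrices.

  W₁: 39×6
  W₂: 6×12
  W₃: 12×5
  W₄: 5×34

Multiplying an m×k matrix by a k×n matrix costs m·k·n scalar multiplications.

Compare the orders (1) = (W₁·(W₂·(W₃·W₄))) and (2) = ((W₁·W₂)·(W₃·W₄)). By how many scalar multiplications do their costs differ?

Order (1) = (W₁·(W₂·(W₃·W₄))): (W₃·W₄): 12×5 by 5×34 → 12×34, cost 12·5·34 = 2040; (W₂·(W₃·W₄)): 6×12 by 12×34 → 6×34, cost 6·12·34 = 2448; cumulative 4488; (W₁·(W₂·(W₃·W₄))): 39×6 by 6×34 → 39×34, cost 39·6·34 = 7956; cumulative 12444. Total 12444.
Order (2) = ((W₁·W₂)·(W₃·W₄)): (W₁·W₂): 39×6 by 6×12 → 39×12, cost 39·6·12 = 2808; (W₃·W₄): 12×5 by 5×34 → 12×34, cost 12·5·34 = 2040; ((W₁·W₂)·(W₃·W₄)): 39×12 by 12×34 → 39×34, cost 39·12·34 = 15912; cumulative 20760. Total 20760.
Difference: |12444 − 20760| = 8316.

8316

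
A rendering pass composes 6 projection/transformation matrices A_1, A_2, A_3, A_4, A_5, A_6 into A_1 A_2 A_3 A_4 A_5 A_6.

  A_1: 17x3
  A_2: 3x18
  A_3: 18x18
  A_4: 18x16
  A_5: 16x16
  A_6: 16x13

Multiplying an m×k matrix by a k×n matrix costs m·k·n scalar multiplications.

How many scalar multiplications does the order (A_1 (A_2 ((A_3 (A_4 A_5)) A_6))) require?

(A_4 A_5): 18×16 by 16×16 → 18×16, cost 18·16·16 = 4608
(A_3 (A_4 A_5)): 18×18 by 18×16 → 18×16, cost 18·18·16 = 5184; cumulative 9792
((A_3 (A_4 A_5)) A_6): 18×16 by 16×13 → 18×13, cost 18·16·13 = 3744; cumulative 13536
(A_2 ((A_3 (A_4 A_5)) A_6)): 3×18 by 18×13 → 3×13, cost 3·18·13 = 702; cumulative 14238
(A_1 (A_2 ((A_3 (A_4 A_5)) A_6))): 17×3 by 3×13 → 17×13, cost 17·3·13 = 663; cumulative 14901
Total: 14901 scalar multiplications.

14901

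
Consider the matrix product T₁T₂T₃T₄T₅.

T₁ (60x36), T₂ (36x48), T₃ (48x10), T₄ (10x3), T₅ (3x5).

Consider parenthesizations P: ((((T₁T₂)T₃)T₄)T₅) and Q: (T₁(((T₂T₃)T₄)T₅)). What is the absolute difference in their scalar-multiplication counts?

105480

Order P = ((((T₁T₂)T₃)T₄)T₅): (T₁T₂): 60×36 by 36×48 → 60×48, cost 60·36·48 = 103680; ((T₁T₂)T₃): 60×48 by 48×10 → 60×10, cost 60·48·10 = 28800; cumulative 132480; (((T₁T₂)T₃)T₄): 60×10 by 10×3 → 60×3, cost 60·10·3 = 1800; cumulative 134280; ((((T₁T₂)T₃)T₄)T₅): 60×3 by 3×5 → 60×5, cost 60·3·5 = 900; cumulative 135180. Total 135180.
Order Q = (T₁(((T₂T₃)T₄)T₅)): (T₂T₃): 36×48 by 48×10 → 36×10, cost 36·48·10 = 17280; ((T₂T₃)T₄): 36×10 by 10×3 → 36×3, cost 36·10·3 = 1080; cumulative 18360; (((T₂T₃)T₄)T₅): 36×3 by 3×5 → 36×5, cost 36·3·5 = 540; cumulative 18900; (T₁(((T₂T₃)T₄)T₅)): 60×36 by 36×5 → 60×5, cost 60·36·5 = 10800; cumulative 29700. Total 29700.
Difference: |135180 − 29700| = 105480.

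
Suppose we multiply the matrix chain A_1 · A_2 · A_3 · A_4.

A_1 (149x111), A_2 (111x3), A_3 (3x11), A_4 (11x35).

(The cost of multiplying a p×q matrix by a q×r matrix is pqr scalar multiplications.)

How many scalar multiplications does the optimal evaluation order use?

Adjacent pairs: A_1A_2 = 149·111·3 = 49617; A_2A_3 = 111·3·11 = 3663; A_3A_4 = 3·11·35 = 1155.
Length 3: A_1..A_3: k=1: 0+3663+149·111·11=185592; k=2: 49617+0+149·3·11=54534 → min 54534 | A_2..A_4: k=2: 0+1155+111·3·35=12810; k=3: 3663+0+111·11·35=46398 → min 12810.
Length 4: A_1..A_4: k=1: 0+12810+149·111·35=591675; k=2: 49617+1155+149·3·35=66417; k=3: 54534+0+149·11·35=111899 → min 66417.
Optimal order: ((A_1 · A_2) · (A_3 · A_4)) with cost 66417.

66417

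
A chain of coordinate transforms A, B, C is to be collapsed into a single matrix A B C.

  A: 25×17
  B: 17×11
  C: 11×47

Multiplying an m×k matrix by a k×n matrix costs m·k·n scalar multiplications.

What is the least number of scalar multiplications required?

Order (A (B C)): (B C): 17×11 by 11×47 → 17×47, cost 17·11·47 = 8789; (A (B C)): 25×17 by 17×47 → 25×47, cost 25·17·47 = 19975; cumulative 28764. Total 28764.
Order ((A B) C): (A B): 25×17 by 17×11 → 25×11, cost 25·17·11 = 4675; ((A B) C): 25×11 by 11×47 → 25×47, cost 25·11·47 = 12925; cumulative 17600. Total 17600.
Minimum: 17600.

17600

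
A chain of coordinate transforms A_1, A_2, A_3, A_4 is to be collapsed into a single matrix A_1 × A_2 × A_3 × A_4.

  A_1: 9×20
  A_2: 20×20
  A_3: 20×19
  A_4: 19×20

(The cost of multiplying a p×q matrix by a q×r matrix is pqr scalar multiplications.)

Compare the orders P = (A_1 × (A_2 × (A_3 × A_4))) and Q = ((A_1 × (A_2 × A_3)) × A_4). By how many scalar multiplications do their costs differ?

Order P = (A_1 × (A_2 × (A_3 × A_4))): (A_3 × A_4): 20×19 by 19×20 → 20×20, cost 20·19·20 = 7600; (A_2 × (A_3 × A_4)): 20×20 by 20×20 → 20×20, cost 20·20·20 = 8000; cumulative 15600; (A_1 × (A_2 × (A_3 × A_4))): 9×20 by 20×20 → 9×20, cost 9·20·20 = 3600; cumulative 19200. Total 19200.
Order Q = ((A_1 × (A_2 × A_3)) × A_4): (A_2 × A_3): 20×20 by 20×19 → 20×19, cost 20·20·19 = 7600; (A_1 × (A_2 × A_3)): 9×20 by 20×19 → 9×19, cost 9·20·19 = 3420; cumulative 11020; ((A_1 × (A_2 × A_3)) × A_4): 9×19 by 19×20 → 9×20, cost 9·19·20 = 3420; cumulative 14440. Total 14440.
Difference: |19200 − 14440| = 4760.

4760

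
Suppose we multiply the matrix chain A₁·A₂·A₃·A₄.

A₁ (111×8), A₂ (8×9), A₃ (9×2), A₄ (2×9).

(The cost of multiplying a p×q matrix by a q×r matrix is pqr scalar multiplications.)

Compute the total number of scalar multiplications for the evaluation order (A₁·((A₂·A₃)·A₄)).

8280

(A₂·A₃): 8×9 by 9×2 → 8×2, cost 8·9·2 = 144
((A₂·A₃)·A₄): 8×2 by 2×9 → 8×9, cost 8·2·9 = 144; cumulative 288
(A₁·((A₂·A₃)·A₄)): 111×8 by 8×9 → 111×9, cost 111·8·9 = 7992; cumulative 8280
Total: 8280 scalar multiplications.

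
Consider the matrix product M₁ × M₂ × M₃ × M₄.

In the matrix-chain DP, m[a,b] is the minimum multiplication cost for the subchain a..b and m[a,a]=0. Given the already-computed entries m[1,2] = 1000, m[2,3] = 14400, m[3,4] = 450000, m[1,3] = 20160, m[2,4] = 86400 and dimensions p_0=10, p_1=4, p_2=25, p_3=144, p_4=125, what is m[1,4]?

m[1,4] = min over k∈[1,3] of m[1,k]+m[k+1,4]+p_{0}·p_k·p_{4}.
k=1: 0 + 86400 + 10·4·125 = 91400; k=2: 1000 + 450000 + 10·25·125 = 482250; k=3: 20160 + 0 + 10·144·125 = 200160.
Minimum: 91400 at k=1.

91400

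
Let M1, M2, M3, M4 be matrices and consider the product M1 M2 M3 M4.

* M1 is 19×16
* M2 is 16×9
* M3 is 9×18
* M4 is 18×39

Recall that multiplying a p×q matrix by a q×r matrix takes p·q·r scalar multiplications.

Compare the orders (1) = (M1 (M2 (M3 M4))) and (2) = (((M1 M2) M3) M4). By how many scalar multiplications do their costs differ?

Order (1) = (M1 (M2 (M3 M4))): (M3 M4): 9×18 by 18×39 → 9×39, cost 9·18·39 = 6318; (M2 (M3 M4)): 16×9 by 9×39 → 16×39, cost 16·9·39 = 5616; cumulative 11934; (M1 (M2 (M3 M4))): 19×16 by 16×39 → 19×39, cost 19·16·39 = 11856; cumulative 23790. Total 23790.
Order (2) = (((M1 M2) M3) M4): (M1 M2): 19×16 by 16×9 → 19×9, cost 19·16·9 = 2736; ((M1 M2) M3): 19×9 by 9×18 → 19×18, cost 19·9·18 = 3078; cumulative 5814; (((M1 M2) M3) M4): 19×18 by 18×39 → 19×39, cost 19·18·39 = 13338; cumulative 19152. Total 19152.
Difference: |23790 − 19152| = 4638.

4638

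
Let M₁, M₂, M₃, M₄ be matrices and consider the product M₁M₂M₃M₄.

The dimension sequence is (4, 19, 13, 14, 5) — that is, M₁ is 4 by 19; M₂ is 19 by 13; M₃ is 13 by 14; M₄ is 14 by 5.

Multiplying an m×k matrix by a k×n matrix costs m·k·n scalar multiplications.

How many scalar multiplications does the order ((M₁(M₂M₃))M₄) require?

4802

(M₂M₃): 19×13 by 13×14 → 19×14, cost 19·13·14 = 3458
(M₁(M₂M₃)): 4×19 by 19×14 → 4×14, cost 4·19·14 = 1064; cumulative 4522
((M₁(M₂M₃))M₄): 4×14 by 14×5 → 4×5, cost 4·14·5 = 280; cumulative 4802
Total: 4802 scalar multiplications.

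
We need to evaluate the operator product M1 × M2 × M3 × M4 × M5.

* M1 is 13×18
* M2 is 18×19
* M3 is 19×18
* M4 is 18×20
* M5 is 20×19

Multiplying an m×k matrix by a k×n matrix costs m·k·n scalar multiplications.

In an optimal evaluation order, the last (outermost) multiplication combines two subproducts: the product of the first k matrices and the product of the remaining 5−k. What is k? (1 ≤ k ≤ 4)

Adjacent pairs: M1M2 = 13·18·19 = 4446; M2M3 = 18·19·18 = 6156; M3M4 = 19·18·20 = 6840; M4M5 = 18·20·19 = 6840.
Length 3: M1..M3: k=1: 0+6156+13·18·18=10368; k=2: 4446+0+13·19·18=8892 → min 8892 | M2..M4: k=2: 0+6840+18·19·20=13680; k=3: 6156+0+18·18·20=12636 → min 12636 | M3..M5: k=3: 0+6840+19·18·19=13338; k=4: 6840+0+19·20·19=14060 → min 13338.
Length 4: M1..M4: k=1: 0+12636+13·18·20=17316; k=2: 4446+6840+13·19·20=16226; k=3: 8892+0+13·18·20=13572 → min 13572 | M2..M5: k=2: 0+13338+18·19·19=19836; k=3: 6156+6840+18·18·19=19152; k=4: 12636+0+18·20·19=19476 → min 19152.
Top-level splits: k=1: (M1..M1)·(M2..M5) → 0+19152+13·18·19 = 23598; k=2: (M1..M2)·(M3..M5) → 4446+13338+13·19·19 = 22477; k=3: (M1..M3)·(M4..M5) → 8892+6840+13·18·19 = 20178; k=4: (M1..M4)·(M5..M5) → 13572+0+13·20·19 = 18512.
Best split is after M4, i.e. k = 4.

4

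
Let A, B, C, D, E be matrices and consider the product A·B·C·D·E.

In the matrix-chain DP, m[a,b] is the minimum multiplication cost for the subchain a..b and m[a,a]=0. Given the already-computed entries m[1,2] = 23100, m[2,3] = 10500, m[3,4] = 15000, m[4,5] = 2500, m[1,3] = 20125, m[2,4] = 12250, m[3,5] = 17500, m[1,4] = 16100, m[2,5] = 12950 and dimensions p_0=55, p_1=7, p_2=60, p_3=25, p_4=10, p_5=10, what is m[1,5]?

m[1,5] = min over k∈[1,4] of m[1,k]+m[k+1,5]+p_{0}·p_k·p_{5}.
k=1: 0 + 12950 + 55·7·10 = 16800; k=2: 23100 + 17500 + 55·60·10 = 73600; k=3: 20125 + 2500 + 55·25·10 = 36375; k=4: 16100 + 0 + 55·10·10 = 21600.
Minimum: 16800 at k=1.

16800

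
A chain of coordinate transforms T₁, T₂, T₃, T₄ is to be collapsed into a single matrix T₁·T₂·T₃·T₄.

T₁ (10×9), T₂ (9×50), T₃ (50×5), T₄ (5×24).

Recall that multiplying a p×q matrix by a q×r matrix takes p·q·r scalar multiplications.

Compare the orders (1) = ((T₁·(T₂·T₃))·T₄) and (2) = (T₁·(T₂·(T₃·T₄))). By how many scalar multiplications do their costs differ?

15060

Order (1) = ((T₁·(T₂·T₃))·T₄): (T₂·T₃): 9×50 by 50×5 → 9×5, cost 9·50·5 = 2250; (T₁·(T₂·T₃)): 10×9 by 9×5 → 10×5, cost 10·9·5 = 450; cumulative 2700; ((T₁·(T₂·T₃))·T₄): 10×5 by 5×24 → 10×24, cost 10·5·24 = 1200; cumulative 3900. Total 3900.
Order (2) = (T₁·(T₂·(T₃·T₄))): (T₃·T₄): 50×5 by 5×24 → 50×24, cost 50·5·24 = 6000; (T₂·(T₃·T₄)): 9×50 by 50×24 → 9×24, cost 9·50·24 = 10800; cumulative 16800; (T₁·(T₂·(T₃·T₄))): 10×9 by 9×24 → 10×24, cost 10·9·24 = 2160; cumulative 18960. Total 18960.
Difference: |3900 − 18960| = 15060.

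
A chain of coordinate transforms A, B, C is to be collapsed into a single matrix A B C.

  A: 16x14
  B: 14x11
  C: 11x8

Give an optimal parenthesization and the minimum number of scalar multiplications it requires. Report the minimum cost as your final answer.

3024

(A (B C)): cost 3024.
((A B) C): cost 3872.
Optimal: (A (B C)) with cost 3024.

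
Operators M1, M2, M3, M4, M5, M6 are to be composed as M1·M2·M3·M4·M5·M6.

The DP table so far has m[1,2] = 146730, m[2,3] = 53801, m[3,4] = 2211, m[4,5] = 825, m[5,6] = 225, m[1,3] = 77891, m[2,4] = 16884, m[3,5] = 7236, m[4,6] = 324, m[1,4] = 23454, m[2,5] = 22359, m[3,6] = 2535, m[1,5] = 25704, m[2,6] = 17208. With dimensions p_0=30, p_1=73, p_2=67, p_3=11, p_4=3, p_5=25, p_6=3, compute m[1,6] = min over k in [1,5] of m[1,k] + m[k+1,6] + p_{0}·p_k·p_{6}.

23778

m[1,6] = min over k∈[1,5] of m[1,k]+m[k+1,6]+p_{0}·p_k·p_{6}.
k=1: 0 + 17208 + 30·73·3 = 23778; k=2: 146730 + 2535 + 30·67·3 = 155295; k=3: 77891 + 324 + 30·11·3 = 79205; k=4: 23454 + 225 + 30·3·3 = 23949; k=5: 25704 + 0 + 30·25·3 = 27954.
Minimum: 23778 at k=1.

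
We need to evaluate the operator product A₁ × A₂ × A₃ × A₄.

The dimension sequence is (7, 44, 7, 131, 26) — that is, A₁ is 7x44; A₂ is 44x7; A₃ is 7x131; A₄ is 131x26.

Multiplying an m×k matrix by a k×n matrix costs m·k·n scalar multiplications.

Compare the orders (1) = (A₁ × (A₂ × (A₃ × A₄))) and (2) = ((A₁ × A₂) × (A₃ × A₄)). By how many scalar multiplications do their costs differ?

Order (1) = (A₁ × (A₂ × (A₃ × A₄))): (A₃ × A₄): 7×131 by 131×26 → 7×26, cost 7·131·26 = 23842; (A₂ × (A₃ × A₄)): 44×7 by 7×26 → 44×26, cost 44·7·26 = 8008; cumulative 31850; (A₁ × (A₂ × (A₃ × A₄))): 7×44 by 44×26 → 7×26, cost 7·44·26 = 8008; cumulative 39858. Total 39858.
Order (2) = ((A₁ × A₂) × (A₃ × A₄)): (A₁ × A₂): 7×44 by 44×7 → 7×7, cost 7·44·7 = 2156; (A₃ × A₄): 7×131 by 131×26 → 7×26, cost 7·131·26 = 23842; ((A₁ × A₂) × (A₃ × A₄)): 7×7 by 7×26 → 7×26, cost 7·7·26 = 1274; cumulative 27272. Total 27272.
Difference: |39858 − 27272| = 12586.

12586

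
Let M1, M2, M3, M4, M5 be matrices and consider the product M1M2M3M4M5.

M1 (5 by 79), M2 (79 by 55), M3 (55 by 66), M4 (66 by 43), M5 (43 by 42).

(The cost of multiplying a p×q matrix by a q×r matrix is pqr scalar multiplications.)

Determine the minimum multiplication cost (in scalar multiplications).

63095

Adjacent pairs: M1M2 = 5·79·55 = 21725; M2M3 = 79·55·66 = 286770; M3M4 = 55·66·43 = 156090; M4M5 = 66·43·42 = 119196.
Length 3: M1..M3: k=1: 0+286770+5·79·66=312840; k=2: 21725+0+5·55·66=39875 → min 39875 | M2..M4: k=2: 0+156090+79·55·43=342925; k=3: 286770+0+79·66·43=510972 → min 342925 | M3..M5: k=3: 0+119196+55·66·42=271656; k=4: 156090+0+55·43·42=255420 → min 255420.
Length 4: M1..M4: k=1: 0+342925+5·79·43=359910; k=2: 21725+156090+5·55·43=189640; k=3: 39875+0+5·66·43=54065 → min 54065 | M2..M5: k=2: 0+255420+79·55·42=437910; k=3: 286770+119196+79·66·42=624954; k=4: 342925+0+79·43·42=485599 → min 437910.
Length 5: M1..M5: k=1: 0+437910+5·79·42=454500; k=2: 21725+255420+5·55·42=288695; k=3: 39875+119196+5·66·42=172931; k=4: 54065+0+5·43·42=63095 → min 63095.
Optimal order: ((((M1M2)M3)M4)M5) with cost 63095.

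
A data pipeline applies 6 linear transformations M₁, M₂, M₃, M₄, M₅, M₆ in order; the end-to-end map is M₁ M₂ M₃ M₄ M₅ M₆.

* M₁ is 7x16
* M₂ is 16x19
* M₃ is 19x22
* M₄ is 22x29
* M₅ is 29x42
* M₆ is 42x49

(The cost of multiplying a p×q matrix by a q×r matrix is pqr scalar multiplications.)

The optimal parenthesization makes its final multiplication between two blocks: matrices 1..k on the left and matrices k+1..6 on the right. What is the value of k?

Adjacent pairs: M₁M₂ = 7·16·19 = 2128; M₂M₃ = 16·19·22 = 6688; M₃M₄ = 19·22·29 = 12122; M₄M₅ = 22·29·42 = 26796; M₅M₆ = 29·42·49 = 59682.
Length 3: M₁..M₃: k=1: 0+6688+7·16·22=9152; k=2: 2128+0+7·19·22=5054 → min 5054 | M₂..M₄: k=2: 0+12122+16·19·29=20938; k=3: 6688+0+16·22·29=16896 → min 16896 | M₃..M₅: k=3: 0+26796+19·22·42=44352; k=4: 12122+0+19·29·42=35264 → min 35264 | M₄..M₆: k=4: 0+59682+22·29·49=90944; k=5: 26796+0+22·42·49=72072 → min 72072.
Length 4: M₁..M₄: k=1: 0+16896+7·16·29=20144; k=2: 2128+12122+7·19·29=18107; k=3: 5054+0+7·22·29=9520 → min 9520 | M₂..M₅: k=2: 0+35264+16·19·42=48032; k=3: 6688+26796+16·22·42=48268; k=4: 16896+0+16·29·42=36384 → min 36384 | M₃..M₆: k=3: 0+72072+19·22·49=92554; k=4: 12122+59682+19·29·49=98803; k=5: 35264+0+19·42·49=74366 → min 74366.
Length 5: M₁..M₅: k=1: 0+36384+7·16·42=41088; k=2: 2128+35264+7·19·42=42978; k=3: 5054+26796+7·22·42=38318; k=4: 9520+0+7·29·42=18046 → min 18046 | M₂..M₆: k=2: 0+74366+16·19·49=89262; k=3: 6688+72072+16·22·49=96008; k=4: 16896+59682+16·29·49=99314; k=5: 36384+0+16·42·49=69312 → min 69312.
Top-level splits: k=1: (M₁..M₁)·(M₂..M₆) → 0+69312+7·16·49 = 74800; k=2: (M₁..M₂)·(M₃..M₆) → 2128+74366+7·19·49 = 83011; k=3: (M₁..M₃)·(M₄..M₆) → 5054+72072+7·22·49 = 84672; k=4: (M₁..M₄)·(M₅..M₆) → 9520+59682+7·29·49 = 79149; k=5: (M₁..M₅)·(M₆..M₆) → 18046+0+7·42·49 = 32452.
Best split is after M₅, i.e. k = 5.

5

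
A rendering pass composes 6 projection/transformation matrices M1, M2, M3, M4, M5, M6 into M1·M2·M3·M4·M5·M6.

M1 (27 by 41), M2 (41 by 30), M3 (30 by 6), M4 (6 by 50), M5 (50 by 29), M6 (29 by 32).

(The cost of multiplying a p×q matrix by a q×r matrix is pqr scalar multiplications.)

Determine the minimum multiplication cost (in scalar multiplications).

33474

Adjacent pairs: M1M2 = 27·41·30 = 33210; M2M3 = 41·30·6 = 7380; M3M4 = 30·6·50 = 9000; M4M5 = 6·50·29 = 8700; M5M6 = 50·29·32 = 46400.
Length 3: M1..M3: k=1: 0+7380+27·41·6=14022; k=2: 33210+0+27·30·6=38070 → min 14022 | M2..M4: k=2: 0+9000+41·30·50=70500; k=3: 7380+0+41·6·50=19680 → min 19680 | M3..M5: k=3: 0+8700+30·6·29=13920; k=4: 9000+0+30·50·29=52500 → min 13920 | M4..M6: k=4: 0+46400+6·50·32=56000; k=5: 8700+0+6·29·32=14268 → min 14268.
Length 4: M1..M4: k=1: 0+19680+27·41·50=75030; k=2: 33210+9000+27·30·50=82710; k=3: 14022+0+27·6·50=22122 → min 22122 | M2..M5: k=2: 0+13920+41·30·29=49590; k=3: 7380+8700+41·6·29=23214; k=4: 19680+0+41·50·29=79130 → min 23214 | M3..M6: k=3: 0+14268+30·6·32=20028; k=4: 9000+46400+30·50·32=103400; k=5: 13920+0+30·29·32=41760 → min 20028.
Length 5: M1..M5: k=1: 0+23214+27·41·29=55317; k=2: 33210+13920+27·30·29=70620; k=3: 14022+8700+27·6·29=27420; k=4: 22122+0+27·50·29=61272 → min 27420 | M2..M6: k=2: 0+20028+41·30·32=59388; k=3: 7380+14268+41·6·32=29520; k=4: 19680+46400+41·50·32=131680; k=5: 23214+0+41·29·32=61262 → min 29520.
Length 6: M1..M6: k=1: 0+29520+27·41·32=64944; k=2: 33210+20028+27·30·32=79158; k=3: 14022+14268+27·6·32=33474; k=4: 22122+46400+27·50·32=111722; k=5: 27420+0+27·29·32=52476 → min 33474.
Optimal order: ((M1·(M2·M3))·((M4·M5)·M6)) with cost 33474.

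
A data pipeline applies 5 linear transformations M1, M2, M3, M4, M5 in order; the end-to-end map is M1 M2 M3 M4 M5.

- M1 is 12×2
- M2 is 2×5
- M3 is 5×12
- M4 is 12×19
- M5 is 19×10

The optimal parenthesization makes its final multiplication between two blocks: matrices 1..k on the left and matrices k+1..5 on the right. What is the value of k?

Adjacent pairs: M1M2 = 12·2·5 = 120; M2M3 = 2·5·12 = 120; M3M4 = 5·12·19 = 1140; M4M5 = 12·19·10 = 2280.
Length 3: M1..M3: k=1: 0+120+12·2·12=408; k=2: 120+0+12·5·12=840 → min 408 | M2..M4: k=2: 0+1140+2·5·19=1330; k=3: 120+0+2·12·19=576 → min 576 | M3..M5: k=3: 0+2280+5·12·10=2880; k=4: 1140+0+5·19·10=2090 → min 2090.
Length 4: M1..M4: k=1: 0+576+12·2·19=1032; k=2: 120+1140+12·5·19=2400; k=3: 408+0+12·12·19=3144 → min 1032 | M2..M5: k=2: 0+2090+2·5·10=2190; k=3: 120+2280+2·12·10=2640; k=4: 576+0+2·19·10=956 → min 956.
Top-level splits: k=1: (M1..M1)·(M2..M5) → 0+956+12·2·10 = 1196; k=2: (M1..M2)·(M3..M5) → 120+2090+12·5·10 = 2810; k=3: (M1..M3)·(M4..M5) → 408+2280+12·12·10 = 4128; k=4: (M1..M4)·(M5..M5) → 1032+0+12·19·10 = 3312.
Best split is after M1, i.e. k = 1.

1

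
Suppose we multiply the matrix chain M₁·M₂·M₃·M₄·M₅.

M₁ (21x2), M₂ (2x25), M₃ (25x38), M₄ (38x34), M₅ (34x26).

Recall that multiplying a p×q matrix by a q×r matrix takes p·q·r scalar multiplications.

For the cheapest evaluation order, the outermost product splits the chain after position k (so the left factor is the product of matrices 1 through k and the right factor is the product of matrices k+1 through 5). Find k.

1

Adjacent pairs: M₁M₂ = 21·2·25 = 1050; M₂M₃ = 2·25·38 = 1900; M₃M₄ = 25·38·34 = 32300; M₄M₅ = 38·34·26 = 33592.
Length 3: M₁..M₃: k=1: 0+1900+21·2·38=3496; k=2: 1050+0+21·25·38=21000 → min 3496 | M₂..M₄: k=2: 0+32300+2·25·34=34000; k=3: 1900+0+2·38·34=4484 → min 4484 | M₃..M₅: k=3: 0+33592+25·38·26=58292; k=4: 32300+0+25·34·26=54400 → min 54400.
Length 4: M₁..M₄: k=1: 0+4484+21·2·34=5912; k=2: 1050+32300+21·25·34=51200; k=3: 3496+0+21·38·34=30628 → min 5912 | M₂..M₅: k=2: 0+54400+2·25·26=55700; k=3: 1900+33592+2·38·26=37468; k=4: 4484+0+2·34·26=6252 → min 6252.
Top-level splits: k=1: (M₁..M₁)·(M₂..M₅) → 0+6252+21·2·26 = 7344; k=2: (M₁..M₂)·(M₃..M₅) → 1050+54400+21·25·26 = 69100; k=3: (M₁..M₃)·(M₄..M₅) → 3496+33592+21·38·26 = 57836; k=4: (M₁..M₄)·(M₅..M₅) → 5912+0+21·34·26 = 24476.
Best split is after M₁, i.e. k = 1.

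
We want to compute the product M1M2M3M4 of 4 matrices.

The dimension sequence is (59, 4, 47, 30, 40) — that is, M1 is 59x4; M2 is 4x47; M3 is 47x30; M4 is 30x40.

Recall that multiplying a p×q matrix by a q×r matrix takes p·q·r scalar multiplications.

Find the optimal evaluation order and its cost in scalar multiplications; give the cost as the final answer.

19880

Adjacent pairs: M1M2 = 59·4·47 = 11092; M2M3 = 4·47·30 = 5640; M3M4 = 47·30·40 = 56400.
Length 3: M1..M3: k=1: 0+5640+59·4·30=12720; k=2: 11092+0+59·47·30=94282 → min 12720 | M2..M4: k=2: 0+56400+4·47·40=63920; k=3: 5640+0+4·30·40=10440 → min 10440.
Length 4: M1..M4: k=1: 0+10440+59·4·40=19880; k=2: 11092+56400+59·47·40=178412; k=3: 12720+0+59·30·40=83520 → min 19880.
Optimal parenthesization: (M1((M2M3)M4)) with cost 19880.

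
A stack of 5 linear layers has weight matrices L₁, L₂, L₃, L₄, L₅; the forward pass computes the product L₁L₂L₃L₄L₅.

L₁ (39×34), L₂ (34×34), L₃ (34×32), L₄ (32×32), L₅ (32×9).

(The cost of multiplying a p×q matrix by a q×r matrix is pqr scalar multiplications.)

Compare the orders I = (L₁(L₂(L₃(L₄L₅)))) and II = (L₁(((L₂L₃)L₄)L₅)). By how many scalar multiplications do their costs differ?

Order I = (L₁(L₂(L₃(L₄L₅)))): (L₄L₅): 32×32 by 32×9 → 32×9, cost 32·32·9 = 9216; (L₃(L₄L₅)): 34×32 by 32×9 → 34×9, cost 34·32·9 = 9792; cumulative 19008; (L₂(L₃(L₄L₅))): 34×34 by 34×9 → 34×9, cost 34·34·9 = 10404; cumulative 29412; (L₁(L₂(L₃(L₄L₅)))): 39×34 by 34×9 → 39×9, cost 39·34·9 = 11934; cumulative 41346. Total 41346.
Order II = (L₁(((L₂L₃)L₄)L₅)): (L₂L₃): 34×34 by 34×32 → 34×32, cost 34·34·32 = 36992; ((L₂L₃)L₄): 34×32 by 32×32 → 34×32, cost 34·32·32 = 34816; cumulative 71808; (((L₂L₃)L₄)L₅): 34×32 by 32×9 → 34×9, cost 34·32·9 = 9792; cumulative 81600; (L₁(((L₂L₃)L₄)L₅)): 39×34 by 34×9 → 39×9, cost 39·34·9 = 11934; cumulative 93534. Total 93534.
Difference: |41346 − 93534| = 52188.

52188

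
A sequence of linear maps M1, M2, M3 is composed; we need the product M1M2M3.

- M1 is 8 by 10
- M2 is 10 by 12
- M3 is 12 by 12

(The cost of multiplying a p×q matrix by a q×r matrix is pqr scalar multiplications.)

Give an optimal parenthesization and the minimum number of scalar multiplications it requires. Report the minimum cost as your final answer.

2112

(M1(M2M3)): cost 2400.
((M1M2)M3): cost 2112.
Optimal: ((M1M2)M3) with cost 2112.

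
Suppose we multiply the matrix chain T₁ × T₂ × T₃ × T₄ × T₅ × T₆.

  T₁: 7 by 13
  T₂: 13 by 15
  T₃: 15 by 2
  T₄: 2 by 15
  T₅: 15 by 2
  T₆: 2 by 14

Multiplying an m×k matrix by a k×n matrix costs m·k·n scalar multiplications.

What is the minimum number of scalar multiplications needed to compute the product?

Adjacent pairs: T₁T₂ = 7·13·15 = 1365; T₂T₃ = 13·15·2 = 390; T₃T₄ = 15·2·15 = 450; T₄T₅ = 2·15·2 = 60; T₅T₆ = 15·2·14 = 420.
Length 3: T₁..T₃: k=1: 0+390+7·13·2=572; k=2: 1365+0+7·15·2=1575 → min 572 | T₂..T₄: k=2: 0+450+13·15·15=3375; k=3: 390+0+13·2·15=780 → min 780 | T₃..T₅: k=3: 0+60+15·2·2=120; k=4: 450+0+15·15·2=900 → min 120 | T₄..T₆: k=4: 0+420+2·15·14=840; k=5: 60+0+2·2·14=116 → min 116.
Length 4: T₁..T₄: k=1: 0+780+7·13·15=2145; k=2: 1365+450+7·15·15=3390; k=3: 572+0+7·2·15=782 → min 782 | T₂..T₅: k=2: 0+120+13·15·2=510; k=3: 390+60+13·2·2=502; k=4: 780+0+13·15·2=1170 → min 502 | T₃..T₆: k=3: 0+116+15·2·14=536; k=4: 450+420+15·15·14=4020; k=5: 120+0+15·2·14=540 → min 536.
Length 5: T₁..T₅: k=1: 0+502+7·13·2=684; k=2: 1365+120+7·15·2=1695; k=3: 572+60+7·2·2=660; k=4: 782+0+7·15·2=992 → min 660 | T₂..T₆: k=2: 0+536+13·15·14=3266; k=3: 390+116+13·2·14=870; k=4: 780+420+13·15·14=3930; k=5: 502+0+13·2·14=866 → min 866.
Length 6: T₁..T₆: k=1: 0+866+7·13·14=2140; k=2: 1365+536+7·15·14=3371; k=3: 572+116+7·2·14=884; k=4: 782+420+7·15·14=2672; k=5: 660+0+7·2·14=856 → min 856.
Optimal order: (((T₁ × (T₂ × T₃)) × (T₄ × T₅)) × T₆) with cost 856.

856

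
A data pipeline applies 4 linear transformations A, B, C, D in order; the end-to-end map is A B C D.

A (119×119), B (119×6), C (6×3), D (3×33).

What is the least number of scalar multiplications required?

Adjacent pairs: AB = 119·119·6 = 84966; BC = 119·6·3 = 2142; CD = 6·3·33 = 594.
Length 3: A..C: k=1: 0+2142+119·119·3=44625; k=2: 84966+0+119·6·3=87108 → min 44625 | B..D: k=2: 0+594+119·6·33=24156; k=3: 2142+0+119·3·33=13923 → min 13923.
Length 4: A..D: k=1: 0+13923+119·119·33=481236; k=2: 84966+594+119·6·33=109122; k=3: 44625+0+119·3·33=56406 → min 56406.
Optimal order: ((A (B C)) D) with cost 56406.

56406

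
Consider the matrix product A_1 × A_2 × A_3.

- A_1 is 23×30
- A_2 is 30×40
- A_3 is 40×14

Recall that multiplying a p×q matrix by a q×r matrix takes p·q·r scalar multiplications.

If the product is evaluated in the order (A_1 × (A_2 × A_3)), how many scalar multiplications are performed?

26460

(A_2 × A_3): 30×40 by 40×14 → 30×14, cost 30·40·14 = 16800
(A_1 × (A_2 × A_3)): 23×30 by 30×14 → 23×14, cost 23·30·14 = 9660; cumulative 26460
Total: 26460 scalar multiplications.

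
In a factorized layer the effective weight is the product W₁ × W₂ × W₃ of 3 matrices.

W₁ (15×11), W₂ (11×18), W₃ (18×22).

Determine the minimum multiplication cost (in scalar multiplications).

7986

Order (W₁ × (W₂ × W₃)): (W₂ × W₃): 11×18 by 18×22 → 11×22, cost 11·18·22 = 4356; (W₁ × (W₂ × W₃)): 15×11 by 11×22 → 15×22, cost 15·11·22 = 3630; cumulative 7986. Total 7986.
Order ((W₁ × W₂) × W₃): (W₁ × W₂): 15×11 by 11×18 → 15×18, cost 15·11·18 = 2970; ((W₁ × W₂) × W₃): 15×18 by 18×22 → 15×22, cost 15·18·22 = 5940; cumulative 8910. Total 8910.
Minimum: 7986.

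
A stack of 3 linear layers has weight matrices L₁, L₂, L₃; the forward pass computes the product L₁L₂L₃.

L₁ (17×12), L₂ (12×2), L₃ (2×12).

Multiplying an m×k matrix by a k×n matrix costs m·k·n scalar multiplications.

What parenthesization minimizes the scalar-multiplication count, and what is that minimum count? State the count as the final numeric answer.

816

(L₁(L₂L₃)): cost 2736.
((L₁L₂)L₃): cost 816.
Optimal: ((L₁L₂)L₃) with cost 816.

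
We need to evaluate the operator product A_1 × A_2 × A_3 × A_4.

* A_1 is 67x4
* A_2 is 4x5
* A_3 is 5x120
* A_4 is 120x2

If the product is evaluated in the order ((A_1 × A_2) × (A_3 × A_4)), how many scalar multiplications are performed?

3210

(A_1 × A_2): 67×4 by 4×5 → 67×5, cost 67·4·5 = 1340
(A_3 × A_4): 5×120 by 120×2 → 5×2, cost 5·120·2 = 1200
((A_1 × A_2) × (A_3 × A_4)): 67×5 by 5×2 → 67×2, cost 67·5·2 = 670; cumulative 3210
Total: 3210 scalar multiplications.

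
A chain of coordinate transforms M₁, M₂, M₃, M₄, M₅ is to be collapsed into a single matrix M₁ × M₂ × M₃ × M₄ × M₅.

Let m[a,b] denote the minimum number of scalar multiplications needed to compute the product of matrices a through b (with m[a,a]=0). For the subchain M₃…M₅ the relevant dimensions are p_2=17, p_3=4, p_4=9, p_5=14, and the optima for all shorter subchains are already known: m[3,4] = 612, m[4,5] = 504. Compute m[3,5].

m[3,5] = min over k∈[3,4] of m[3,k]+m[k+1,5]+p_{2}·p_k·p_{5}.
k=3: 0 + 504 + 17·4·14 = 1456; k=4: 612 + 0 + 17·9·14 = 2754.
Minimum: 1456 at k=3.

1456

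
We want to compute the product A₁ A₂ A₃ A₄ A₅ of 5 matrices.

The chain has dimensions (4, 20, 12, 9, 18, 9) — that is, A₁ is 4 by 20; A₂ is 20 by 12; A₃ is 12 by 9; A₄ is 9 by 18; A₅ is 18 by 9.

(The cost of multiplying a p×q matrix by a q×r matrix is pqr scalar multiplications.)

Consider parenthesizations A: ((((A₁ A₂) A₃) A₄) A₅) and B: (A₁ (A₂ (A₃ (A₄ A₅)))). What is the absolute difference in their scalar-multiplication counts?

Order A = ((((A₁ A₂) A₃) A₄) A₅): (A₁ A₂): 4×20 by 20×12 → 4×12, cost 4·20·12 = 960; ((A₁ A₂) A₃): 4×12 by 12×9 → 4×9, cost 4·12·9 = 432; cumulative 1392; (((A₁ A₂) A₃) A₄): 4×9 by 9×18 → 4×18, cost 4·9·18 = 648; cumulative 2040; ((((A₁ A₂) A₃) A₄) A₅): 4×18 by 18×9 → 4×9, cost 4·18·9 = 648; cumulative 2688. Total 2688.
Order B = (A₁ (A₂ (A₃ (A₄ A₅)))): (A₄ A₅): 9×18 by 18×9 → 9×9, cost 9·18·9 = 1458; (A₃ (A₄ A₅)): 12×9 by 9×9 → 12×9, cost 12·9·9 = 972; cumulative 2430; (A₂ (A₃ (A₄ A₅))): 20×12 by 12×9 → 20×9, cost 20·12·9 = 2160; cumulative 4590; (A₁ (A₂ (A₃ (A₄ A₅)))): 4×20 by 20×9 → 4×9, cost 4·20·9 = 720; cumulative 5310. Total 5310.
Difference: |2688 − 5310| = 2622.

2622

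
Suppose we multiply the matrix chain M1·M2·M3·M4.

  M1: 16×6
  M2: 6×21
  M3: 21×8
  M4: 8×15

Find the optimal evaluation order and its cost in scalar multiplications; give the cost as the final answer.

3168

Adjacent pairs: M1M2 = 16·6·21 = 2016; M2M3 = 6·21·8 = 1008; M3M4 = 21·8·15 = 2520.
Length 3: M1..M3: k=1: 0+1008+16·6·8=1776; k=2: 2016+0+16·21·8=4704 → min 1776 | M2..M4: k=2: 0+2520+6·21·15=4410; k=3: 1008+0+6·8·15=1728 → min 1728.
Length 4: M1..M4: k=1: 0+1728+16·6·15=3168; k=2: 2016+2520+16·21·15=9576; k=3: 1776+0+16·8·15=3696 → min 3168.
Optimal parenthesization: (M1·((M2·M3)·M4)) with cost 3168.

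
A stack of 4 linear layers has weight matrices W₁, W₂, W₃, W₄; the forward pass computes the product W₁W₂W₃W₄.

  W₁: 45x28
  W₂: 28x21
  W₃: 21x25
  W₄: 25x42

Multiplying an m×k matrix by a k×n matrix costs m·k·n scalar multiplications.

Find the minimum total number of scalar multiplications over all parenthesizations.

Adjacent pairs: W₁W₂ = 45·28·21 = 26460; W₂W₃ = 28·21·25 = 14700; W₃W₄ = 21·25·42 = 22050.
Length 3: W₁..W₃: k=1: 0+14700+45·28·25=46200; k=2: 26460+0+45·21·25=50085 → min 46200 | W₂..W₄: k=2: 0+22050+28·21·42=46746; k=3: 14700+0+28·25·42=44100 → min 44100.
Length 4: W₁..W₄: k=1: 0+44100+45·28·42=97020; k=2: 26460+22050+45·21·42=88200; k=3: 46200+0+45·25·42=93450 → min 88200.
Optimal order: ((W₁W₂)(W₃W₄)) with cost 88200.

88200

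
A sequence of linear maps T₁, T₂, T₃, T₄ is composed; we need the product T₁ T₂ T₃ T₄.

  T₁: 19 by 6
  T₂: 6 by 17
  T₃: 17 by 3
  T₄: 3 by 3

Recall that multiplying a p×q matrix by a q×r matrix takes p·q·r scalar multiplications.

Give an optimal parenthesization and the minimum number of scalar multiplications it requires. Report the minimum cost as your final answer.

Adjacent pairs: T₁T₂ = 19·6·17 = 1938; T₂T₃ = 6·17·3 = 306; T₃T₄ = 17·3·3 = 153.
Length 3: T₁..T₃: k=1: 0+306+19·6·3=648; k=2: 1938+0+19·17·3=2907 → min 648 | T₂..T₄: k=2: 0+153+6·17·3=459; k=3: 306+0+6·3·3=360 → min 360.
Length 4: T₁..T₄: k=1: 0+360+19·6·3=702; k=2: 1938+153+19·17·3=3060; k=3: 648+0+19·3·3=819 → min 702.
Optimal parenthesization: (T₁ ((T₂ T₃) T₄)) with cost 702.

702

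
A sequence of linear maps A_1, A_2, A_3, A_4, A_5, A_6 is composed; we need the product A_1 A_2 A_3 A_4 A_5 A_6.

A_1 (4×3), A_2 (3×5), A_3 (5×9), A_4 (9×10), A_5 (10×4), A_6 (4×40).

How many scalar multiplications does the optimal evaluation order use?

Adjacent pairs: A_1A_2 = 4·3·5 = 60; A_2A_3 = 3·5·9 = 135; A_3A_4 = 5·9·10 = 450; A_4A_5 = 9·10·4 = 360; A_5A_6 = 10·4·40 = 1600.
Length 3: A_1..A_3: k=1: 0+135+4·3·9=243; k=2: 60+0+4·5·9=240 → min 240 | A_2..A_4: k=2: 0+450+3·5·10=600; k=3: 135+0+3·9·10=405 → min 405 | A_3..A_5: k=3: 0+360+5·9·4=540; k=4: 450+0+5·10·4=650 → min 540 | A_4..A_6: k=4: 0+1600+9·10·40=5200; k=5: 360+0+9·4·40=1800 → min 1800.
Length 4: A_1..A_4: k=1: 0+405+4·3·10=525; k=2: 60+450+4·5·10=710; k=3: 240+0+4·9·10=600 → min 525 | A_2..A_5: k=2: 0+540+3·5·4=600; k=3: 135+360+3·9·4=603; k=4: 405+0+3·10·4=525 → min 525 | A_3..A_6: k=3: 0+1800+5·9·40=3600; k=4: 450+1600+5·10·40=4050; k=5: 540+0+5·4·40=1340 → min 1340.
Length 5: A_1..A_5: k=1: 0+525+4·3·4=573; k=2: 60+540+4·5·4=680; k=3: 240+360+4·9·4=744; k=4: 525+0+4·10·4=685 → min 573 | A_2..A_6: k=2: 0+1340+3·5·40=1940; k=3: 135+1800+3·9·40=3015; k=4: 405+1600+3·10·40=3205; k=5: 525+0+3·4·40=1005 → min 1005.
Length 6: A_1..A_6: k=1: 0+1005+4·3·40=1485; k=2: 60+1340+4·5·40=2200; k=3: 240+1800+4·9·40=3480; k=4: 525+1600+4·10·40=3725; k=5: 573+0+4·4·40=1213 → min 1213.
Optimal order: ((A_1 (((A_2 A_3) A_4) A_5)) A_6) with cost 1213.

1213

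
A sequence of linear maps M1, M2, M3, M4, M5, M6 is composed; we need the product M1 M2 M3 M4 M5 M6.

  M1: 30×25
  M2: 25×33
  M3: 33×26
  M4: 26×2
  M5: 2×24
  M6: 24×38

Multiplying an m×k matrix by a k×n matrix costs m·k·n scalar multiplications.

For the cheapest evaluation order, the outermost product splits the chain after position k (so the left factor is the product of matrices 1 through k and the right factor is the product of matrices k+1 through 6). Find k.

Adjacent pairs: M1M2 = 30·25·33 = 24750; M2M3 = 25·33·26 = 21450; M3M4 = 33·26·2 = 1716; M4M5 = 26·2·24 = 1248; M5M6 = 2·24·38 = 1824.
Length 3: M1..M3: k=1: 0+21450+30·25·26=40950; k=2: 24750+0+30·33·26=50490 → min 40950 | M2..M4: k=2: 0+1716+25·33·2=3366; k=3: 21450+0+25·26·2=22750 → min 3366 | M3..M5: k=3: 0+1248+33·26·24=21840; k=4: 1716+0+33·2·24=3300 → min 3300 | M4..M6: k=4: 0+1824+26·2·38=3800; k=5: 1248+0+26·24·38=24960 → min 3800.
Length 4: M1..M4: k=1: 0+3366+30·25·2=4866; k=2: 24750+1716+30·33·2=28446; k=3: 40950+0+30·26·2=42510 → min 4866 | M2..M5: k=2: 0+3300+25·33·24=23100; k=3: 21450+1248+25·26·24=38298; k=4: 3366+0+25·2·24=4566 → min 4566 | M3..M6: k=3: 0+3800+33·26·38=36404; k=4: 1716+1824+33·2·38=6048; k=5: 3300+0+33·24·38=33396 → min 6048.
Length 5: M1..M5: k=1: 0+4566+30·25·24=22566; k=2: 24750+3300+30·33·24=51810; k=3: 40950+1248+30·26·24=60918; k=4: 4866+0+30·2·24=6306 → min 6306 | M2..M6: k=2: 0+6048+25·33·38=37398; k=3: 21450+3800+25·26·38=49950; k=4: 3366+1824+25·2·38=7090; k=5: 4566+0+25·24·38=27366 → min 7090.
Top-level splits: k=1: (M1..M1)·(M2..M6) → 0+7090+30·25·38 = 35590; k=2: (M1..M2)·(M3..M6) → 24750+6048+30·33·38 = 68418; k=3: (M1..M3)·(M4..M6) → 40950+3800+30·26·38 = 74390; k=4: (M1..M4)·(M5..M6) → 4866+1824+30·2·38 = 8970; k=5: (M1..M5)·(M6..M6) → 6306+0+30·24·38 = 33666.
Best split is after M4, i.e. k = 4.

4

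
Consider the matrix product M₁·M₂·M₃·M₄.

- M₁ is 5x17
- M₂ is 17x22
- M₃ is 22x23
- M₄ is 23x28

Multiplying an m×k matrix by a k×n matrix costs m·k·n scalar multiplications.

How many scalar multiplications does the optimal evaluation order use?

Adjacent pairs: M₁M₂ = 5·17·22 = 1870; M₂M₃ = 17·22·23 = 8602; M₃M₄ = 22·23·28 = 14168.
Length 3: M₁..M₃: k=1: 0+8602+5·17·23=10557; k=2: 1870+0+5·22·23=4400 → min 4400 | M₂..M₄: k=2: 0+14168+17·22·28=24640; k=3: 8602+0+17·23·28=19550 → min 19550.
Length 4: M₁..M₄: k=1: 0+19550+5·17·28=21930; k=2: 1870+14168+5·22·28=19118; k=3: 4400+0+5·23·28=7620 → min 7620.
Optimal order: (((M₁·M₂)·M₃)·M₄) with cost 7620.

7620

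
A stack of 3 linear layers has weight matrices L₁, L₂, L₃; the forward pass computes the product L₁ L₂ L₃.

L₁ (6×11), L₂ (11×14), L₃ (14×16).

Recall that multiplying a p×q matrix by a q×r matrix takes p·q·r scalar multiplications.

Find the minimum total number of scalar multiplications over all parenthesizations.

2268

Order (L₁ (L₂ L₃)): (L₂ L₃): 11×14 by 14×16 → 11×16, cost 11·14·16 = 2464; (L₁ (L₂ L₃)): 6×11 by 11×16 → 6×16, cost 6·11·16 = 1056; cumulative 3520. Total 3520.
Order ((L₁ L₂) L₃): (L₁ L₂): 6×11 by 11×14 → 6×14, cost 6·11·14 = 924; ((L₁ L₂) L₃): 6×14 by 14×16 → 6×16, cost 6·14·16 = 1344; cumulative 2268. Total 2268.
Minimum: 2268.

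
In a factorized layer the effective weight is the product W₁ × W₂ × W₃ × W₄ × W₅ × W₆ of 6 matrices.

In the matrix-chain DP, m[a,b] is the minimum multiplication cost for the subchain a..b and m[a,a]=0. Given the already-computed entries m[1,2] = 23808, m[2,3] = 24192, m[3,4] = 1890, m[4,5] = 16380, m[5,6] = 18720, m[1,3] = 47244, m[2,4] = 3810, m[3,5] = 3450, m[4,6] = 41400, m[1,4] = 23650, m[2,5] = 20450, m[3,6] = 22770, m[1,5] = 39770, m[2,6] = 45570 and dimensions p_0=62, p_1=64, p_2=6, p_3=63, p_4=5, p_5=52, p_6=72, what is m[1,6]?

64690

m[1,6] = min over k∈[1,5] of m[1,k]+m[k+1,6]+p_{0}·p_k·p_{6}.
k=1: 0 + 45570 + 62·64·72 = 331266; k=2: 23808 + 22770 + 62·6·72 = 73362; k=3: 47244 + 41400 + 62·63·72 = 369876; k=4: 23650 + 18720 + 62·5·72 = 64690; k=5: 39770 + 0 + 62·52·72 = 271898.
Minimum: 64690 at k=4.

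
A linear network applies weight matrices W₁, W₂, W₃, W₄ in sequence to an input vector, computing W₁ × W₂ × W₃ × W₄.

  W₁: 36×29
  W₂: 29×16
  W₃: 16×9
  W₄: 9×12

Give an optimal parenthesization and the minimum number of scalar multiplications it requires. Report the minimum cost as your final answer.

Adjacent pairs: W₁W₂ = 36·29·16 = 16704; W₂W₃ = 29·16·9 = 4176; W₃W₄ = 16·9·12 = 1728.
Length 3: W₁..W₃: k=1: 0+4176+36·29·9=13572; k=2: 16704+0+36·16·9=21888 → min 13572 | W₂..W₄: k=2: 0+1728+29·16·12=7296; k=3: 4176+0+29·9·12=7308 → min 7296.
Length 4: W₁..W₄: k=1: 0+7296+36·29·12=19824; k=2: 16704+1728+36·16·12=25344; k=3: 13572+0+36·9·12=17460 → min 17460.
Optimal parenthesization: ((W₁ × (W₂ × W₃)) × W₄) with cost 17460.

17460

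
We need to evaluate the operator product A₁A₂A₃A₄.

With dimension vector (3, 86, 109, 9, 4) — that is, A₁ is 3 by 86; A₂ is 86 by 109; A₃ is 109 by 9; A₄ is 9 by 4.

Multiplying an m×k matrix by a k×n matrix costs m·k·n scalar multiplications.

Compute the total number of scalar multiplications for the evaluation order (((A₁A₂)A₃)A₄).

31173

(A₁A₂): 3×86 by 86×109 → 3×109, cost 3·86·109 = 28122
((A₁A₂)A₃): 3×109 by 109×9 → 3×9, cost 3·109·9 = 2943; cumulative 31065
(((A₁A₂)A₃)A₄): 3×9 by 9×4 → 3×4, cost 3·9·4 = 108; cumulative 31173
Total: 31173 scalar multiplications.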